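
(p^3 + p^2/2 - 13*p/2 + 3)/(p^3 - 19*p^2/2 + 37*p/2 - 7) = (p + 3)/(p - 7)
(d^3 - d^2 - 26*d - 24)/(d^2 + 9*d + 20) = (d^2 - 5*d - 6)/(d + 5)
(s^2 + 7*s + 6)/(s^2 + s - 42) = (s^2 + 7*s + 6)/(s^2 + s - 42)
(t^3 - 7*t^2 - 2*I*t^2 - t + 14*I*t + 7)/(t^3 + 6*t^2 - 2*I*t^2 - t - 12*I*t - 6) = (t - 7)/(t + 6)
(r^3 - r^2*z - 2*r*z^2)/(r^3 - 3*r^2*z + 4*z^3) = r/(r - 2*z)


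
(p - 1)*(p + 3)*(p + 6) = p^3 + 8*p^2 + 9*p - 18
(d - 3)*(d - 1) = d^2 - 4*d + 3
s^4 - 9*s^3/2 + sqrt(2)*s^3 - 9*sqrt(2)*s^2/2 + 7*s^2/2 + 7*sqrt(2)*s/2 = s*(s - 7/2)*(s - 1)*(s + sqrt(2))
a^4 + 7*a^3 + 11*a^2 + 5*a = a*(a + 1)^2*(a + 5)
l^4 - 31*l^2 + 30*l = l*(l - 5)*(l - 1)*(l + 6)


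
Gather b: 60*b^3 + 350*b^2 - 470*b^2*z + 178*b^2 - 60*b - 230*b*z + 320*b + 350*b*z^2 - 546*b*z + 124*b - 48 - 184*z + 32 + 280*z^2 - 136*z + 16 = 60*b^3 + b^2*(528 - 470*z) + b*(350*z^2 - 776*z + 384) + 280*z^2 - 320*z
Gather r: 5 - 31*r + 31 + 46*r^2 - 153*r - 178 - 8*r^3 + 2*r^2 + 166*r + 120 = -8*r^3 + 48*r^2 - 18*r - 22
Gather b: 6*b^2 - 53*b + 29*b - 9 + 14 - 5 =6*b^2 - 24*b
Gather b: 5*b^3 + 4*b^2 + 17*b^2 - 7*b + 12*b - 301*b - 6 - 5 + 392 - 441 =5*b^3 + 21*b^2 - 296*b - 60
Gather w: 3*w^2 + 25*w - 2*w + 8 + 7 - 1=3*w^2 + 23*w + 14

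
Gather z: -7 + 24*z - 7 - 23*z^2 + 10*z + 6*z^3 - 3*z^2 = 6*z^3 - 26*z^2 + 34*z - 14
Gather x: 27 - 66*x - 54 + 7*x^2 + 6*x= 7*x^2 - 60*x - 27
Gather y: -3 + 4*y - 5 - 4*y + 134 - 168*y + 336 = 462 - 168*y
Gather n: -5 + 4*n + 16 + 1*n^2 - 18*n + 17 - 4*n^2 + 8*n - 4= -3*n^2 - 6*n + 24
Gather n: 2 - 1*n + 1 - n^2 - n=-n^2 - 2*n + 3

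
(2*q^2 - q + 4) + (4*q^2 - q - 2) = 6*q^2 - 2*q + 2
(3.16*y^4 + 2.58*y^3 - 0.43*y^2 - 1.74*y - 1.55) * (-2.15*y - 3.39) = -6.794*y^5 - 16.2594*y^4 - 7.8217*y^3 + 5.1987*y^2 + 9.2311*y + 5.2545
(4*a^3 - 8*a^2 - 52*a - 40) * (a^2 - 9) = 4*a^5 - 8*a^4 - 88*a^3 + 32*a^2 + 468*a + 360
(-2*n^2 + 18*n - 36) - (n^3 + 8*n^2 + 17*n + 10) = -n^3 - 10*n^2 + n - 46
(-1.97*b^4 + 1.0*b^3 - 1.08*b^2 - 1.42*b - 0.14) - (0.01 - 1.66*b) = -1.97*b^4 + 1.0*b^3 - 1.08*b^2 + 0.24*b - 0.15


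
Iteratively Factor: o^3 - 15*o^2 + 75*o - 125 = (o - 5)*(o^2 - 10*o + 25) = (o - 5)^2*(o - 5)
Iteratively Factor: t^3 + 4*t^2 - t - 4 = (t + 1)*(t^2 + 3*t - 4) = (t + 1)*(t + 4)*(t - 1)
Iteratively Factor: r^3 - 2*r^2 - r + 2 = (r - 2)*(r^2 - 1) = (r - 2)*(r - 1)*(r + 1)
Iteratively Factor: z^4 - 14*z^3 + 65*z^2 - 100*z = (z)*(z^3 - 14*z^2 + 65*z - 100) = z*(z - 5)*(z^2 - 9*z + 20) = z*(z - 5)*(z - 4)*(z - 5)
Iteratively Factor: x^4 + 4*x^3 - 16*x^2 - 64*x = (x - 4)*(x^3 + 8*x^2 + 16*x) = (x - 4)*(x + 4)*(x^2 + 4*x) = (x - 4)*(x + 4)^2*(x)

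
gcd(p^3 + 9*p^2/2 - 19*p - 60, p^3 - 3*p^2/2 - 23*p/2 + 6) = p - 4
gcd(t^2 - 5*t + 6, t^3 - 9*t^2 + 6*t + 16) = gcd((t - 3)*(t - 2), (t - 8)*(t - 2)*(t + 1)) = t - 2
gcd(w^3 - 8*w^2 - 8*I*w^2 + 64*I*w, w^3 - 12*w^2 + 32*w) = w^2 - 8*w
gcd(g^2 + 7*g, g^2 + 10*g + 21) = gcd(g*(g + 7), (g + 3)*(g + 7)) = g + 7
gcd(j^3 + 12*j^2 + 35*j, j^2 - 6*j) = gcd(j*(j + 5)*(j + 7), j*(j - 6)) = j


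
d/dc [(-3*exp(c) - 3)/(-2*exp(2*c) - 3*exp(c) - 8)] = 3*(-(exp(c) + 1)*(4*exp(c) + 3) + 2*exp(2*c) + 3*exp(c) + 8)*exp(c)/(2*exp(2*c) + 3*exp(c) + 8)^2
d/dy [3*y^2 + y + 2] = 6*y + 1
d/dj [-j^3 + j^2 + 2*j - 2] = -3*j^2 + 2*j + 2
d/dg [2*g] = 2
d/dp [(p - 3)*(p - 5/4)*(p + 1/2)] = 3*p^2 - 15*p/2 + 13/8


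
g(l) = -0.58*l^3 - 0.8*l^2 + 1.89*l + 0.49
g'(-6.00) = -51.15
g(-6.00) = 85.63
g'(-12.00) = -229.47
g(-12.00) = 864.85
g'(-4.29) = -23.27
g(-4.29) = 23.45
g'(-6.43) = -59.76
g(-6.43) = 109.45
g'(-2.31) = -3.70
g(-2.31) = -1.00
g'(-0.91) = 1.91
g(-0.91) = -1.46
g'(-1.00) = 1.75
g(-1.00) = -1.62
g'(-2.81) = -7.35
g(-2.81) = 1.73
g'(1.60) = -5.12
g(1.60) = -0.91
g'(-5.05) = -34.40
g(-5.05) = 45.24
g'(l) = -1.74*l^2 - 1.6*l + 1.89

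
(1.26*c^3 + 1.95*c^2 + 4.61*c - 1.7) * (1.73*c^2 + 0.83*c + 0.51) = 2.1798*c^5 + 4.4193*c^4 + 10.2364*c^3 + 1.8798*c^2 + 0.9401*c - 0.867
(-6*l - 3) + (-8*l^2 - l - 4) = -8*l^2 - 7*l - 7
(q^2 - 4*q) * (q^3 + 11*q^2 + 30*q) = q^5 + 7*q^4 - 14*q^3 - 120*q^2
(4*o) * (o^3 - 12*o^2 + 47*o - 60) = 4*o^4 - 48*o^3 + 188*o^2 - 240*o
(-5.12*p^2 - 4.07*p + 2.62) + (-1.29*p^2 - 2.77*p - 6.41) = -6.41*p^2 - 6.84*p - 3.79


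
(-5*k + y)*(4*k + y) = -20*k^2 - k*y + y^2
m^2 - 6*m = m*(m - 6)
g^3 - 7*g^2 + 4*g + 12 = (g - 6)*(g - 2)*(g + 1)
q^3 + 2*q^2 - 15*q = q*(q - 3)*(q + 5)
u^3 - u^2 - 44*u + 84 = (u - 6)*(u - 2)*(u + 7)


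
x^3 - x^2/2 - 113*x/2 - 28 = (x - 8)*(x + 1/2)*(x + 7)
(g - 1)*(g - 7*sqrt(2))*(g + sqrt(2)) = g^3 - 6*sqrt(2)*g^2 - g^2 - 14*g + 6*sqrt(2)*g + 14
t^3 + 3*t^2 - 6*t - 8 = (t - 2)*(t + 1)*(t + 4)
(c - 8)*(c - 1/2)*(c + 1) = c^3 - 15*c^2/2 - 9*c/2 + 4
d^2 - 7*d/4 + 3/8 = (d - 3/2)*(d - 1/4)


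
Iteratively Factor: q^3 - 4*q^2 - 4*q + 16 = (q - 2)*(q^2 - 2*q - 8) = (q - 4)*(q - 2)*(q + 2)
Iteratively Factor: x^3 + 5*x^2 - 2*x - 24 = (x + 4)*(x^2 + x - 6) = (x - 2)*(x + 4)*(x + 3)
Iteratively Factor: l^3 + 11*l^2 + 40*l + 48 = (l + 3)*(l^2 + 8*l + 16) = (l + 3)*(l + 4)*(l + 4)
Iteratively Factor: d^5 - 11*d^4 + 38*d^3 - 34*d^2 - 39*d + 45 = (d + 1)*(d^4 - 12*d^3 + 50*d^2 - 84*d + 45) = (d - 5)*(d + 1)*(d^3 - 7*d^2 + 15*d - 9) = (d - 5)*(d - 3)*(d + 1)*(d^2 - 4*d + 3) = (d - 5)*(d - 3)^2*(d + 1)*(d - 1)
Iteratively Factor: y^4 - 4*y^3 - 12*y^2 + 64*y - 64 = (y - 4)*(y^3 - 12*y + 16) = (y - 4)*(y + 4)*(y^2 - 4*y + 4) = (y - 4)*(y - 2)*(y + 4)*(y - 2)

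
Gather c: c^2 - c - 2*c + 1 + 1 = c^2 - 3*c + 2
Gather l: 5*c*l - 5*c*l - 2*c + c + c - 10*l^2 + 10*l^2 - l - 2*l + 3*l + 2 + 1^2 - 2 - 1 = 0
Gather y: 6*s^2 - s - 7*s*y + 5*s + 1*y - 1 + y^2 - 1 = 6*s^2 + 4*s + y^2 + y*(1 - 7*s) - 2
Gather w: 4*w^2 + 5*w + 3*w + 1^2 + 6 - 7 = 4*w^2 + 8*w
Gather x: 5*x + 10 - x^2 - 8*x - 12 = -x^2 - 3*x - 2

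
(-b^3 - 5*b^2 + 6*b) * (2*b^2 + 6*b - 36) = -2*b^5 - 16*b^4 + 18*b^3 + 216*b^2 - 216*b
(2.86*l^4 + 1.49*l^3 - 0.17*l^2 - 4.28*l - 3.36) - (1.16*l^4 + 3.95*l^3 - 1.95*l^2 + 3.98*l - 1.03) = 1.7*l^4 - 2.46*l^3 + 1.78*l^2 - 8.26*l - 2.33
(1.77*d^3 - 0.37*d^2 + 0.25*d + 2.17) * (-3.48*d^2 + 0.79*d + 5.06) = -6.1596*d^5 + 2.6859*d^4 + 7.7939*d^3 - 9.2263*d^2 + 2.9793*d + 10.9802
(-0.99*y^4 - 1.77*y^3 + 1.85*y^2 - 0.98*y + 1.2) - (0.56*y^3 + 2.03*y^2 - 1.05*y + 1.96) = -0.99*y^4 - 2.33*y^3 - 0.18*y^2 + 0.0700000000000001*y - 0.76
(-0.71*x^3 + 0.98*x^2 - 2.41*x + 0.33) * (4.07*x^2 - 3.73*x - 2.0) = -2.8897*x^5 + 6.6369*x^4 - 12.0441*x^3 + 8.3724*x^2 + 3.5891*x - 0.66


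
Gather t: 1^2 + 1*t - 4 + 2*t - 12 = 3*t - 15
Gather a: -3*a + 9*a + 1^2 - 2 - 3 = 6*a - 4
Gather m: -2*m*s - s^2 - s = -2*m*s - s^2 - s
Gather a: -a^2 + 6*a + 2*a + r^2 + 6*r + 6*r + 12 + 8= -a^2 + 8*a + r^2 + 12*r + 20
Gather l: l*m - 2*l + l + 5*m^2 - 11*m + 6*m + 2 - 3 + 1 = l*(m - 1) + 5*m^2 - 5*m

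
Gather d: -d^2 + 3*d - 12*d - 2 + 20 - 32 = -d^2 - 9*d - 14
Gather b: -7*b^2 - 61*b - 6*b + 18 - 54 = -7*b^2 - 67*b - 36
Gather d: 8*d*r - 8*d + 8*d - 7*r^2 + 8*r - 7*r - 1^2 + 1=8*d*r - 7*r^2 + r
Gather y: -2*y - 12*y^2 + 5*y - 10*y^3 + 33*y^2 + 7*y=-10*y^3 + 21*y^2 + 10*y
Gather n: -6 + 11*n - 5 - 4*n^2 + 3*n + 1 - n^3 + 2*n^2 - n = -n^3 - 2*n^2 + 13*n - 10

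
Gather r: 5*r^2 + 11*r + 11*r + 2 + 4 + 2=5*r^2 + 22*r + 8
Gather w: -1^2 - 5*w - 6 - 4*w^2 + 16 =-4*w^2 - 5*w + 9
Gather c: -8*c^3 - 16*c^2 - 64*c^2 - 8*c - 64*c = -8*c^3 - 80*c^2 - 72*c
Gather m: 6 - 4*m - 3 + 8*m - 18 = 4*m - 15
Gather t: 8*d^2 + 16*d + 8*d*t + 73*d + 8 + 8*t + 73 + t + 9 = 8*d^2 + 89*d + t*(8*d + 9) + 90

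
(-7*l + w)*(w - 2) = -7*l*w + 14*l + w^2 - 2*w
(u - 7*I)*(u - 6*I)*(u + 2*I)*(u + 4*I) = u^4 - 7*I*u^3 + 28*u^2 - 148*I*u + 336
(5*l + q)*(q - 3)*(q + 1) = 5*l*q^2 - 10*l*q - 15*l + q^3 - 2*q^2 - 3*q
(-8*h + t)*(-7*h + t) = 56*h^2 - 15*h*t + t^2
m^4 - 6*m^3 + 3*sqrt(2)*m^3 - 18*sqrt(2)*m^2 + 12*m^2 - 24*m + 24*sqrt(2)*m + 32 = (m - 4)*(m - 2)*(m + sqrt(2))*(m + 2*sqrt(2))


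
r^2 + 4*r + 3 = (r + 1)*(r + 3)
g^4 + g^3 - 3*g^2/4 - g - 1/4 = (g - 1)*(g + 1/2)^2*(g + 1)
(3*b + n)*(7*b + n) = 21*b^2 + 10*b*n + n^2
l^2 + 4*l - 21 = (l - 3)*(l + 7)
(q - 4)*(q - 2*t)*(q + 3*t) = q^3 + q^2*t - 4*q^2 - 6*q*t^2 - 4*q*t + 24*t^2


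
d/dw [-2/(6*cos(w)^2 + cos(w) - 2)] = -2*(12*cos(w) + 1)*sin(w)/(6*cos(w)^2 + cos(w) - 2)^2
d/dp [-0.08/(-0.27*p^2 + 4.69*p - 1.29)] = (0.3752 - 0.0432*p)/(0.27*p^2 - 4.69*p + 1.29)^2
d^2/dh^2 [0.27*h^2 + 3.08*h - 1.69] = 0.540000000000000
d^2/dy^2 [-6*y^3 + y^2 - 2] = 2 - 36*y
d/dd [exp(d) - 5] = exp(d)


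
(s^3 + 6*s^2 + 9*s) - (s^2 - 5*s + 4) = s^3 + 5*s^2 + 14*s - 4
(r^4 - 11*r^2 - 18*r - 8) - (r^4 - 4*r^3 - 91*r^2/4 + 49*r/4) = 4*r^3 + 47*r^2/4 - 121*r/4 - 8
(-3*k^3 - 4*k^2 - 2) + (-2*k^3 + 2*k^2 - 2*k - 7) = -5*k^3 - 2*k^2 - 2*k - 9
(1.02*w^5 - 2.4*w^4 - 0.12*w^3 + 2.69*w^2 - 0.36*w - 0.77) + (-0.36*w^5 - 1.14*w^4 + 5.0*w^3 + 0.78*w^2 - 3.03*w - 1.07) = 0.66*w^5 - 3.54*w^4 + 4.88*w^3 + 3.47*w^2 - 3.39*w - 1.84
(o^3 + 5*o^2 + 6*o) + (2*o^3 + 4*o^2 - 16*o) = 3*o^3 + 9*o^2 - 10*o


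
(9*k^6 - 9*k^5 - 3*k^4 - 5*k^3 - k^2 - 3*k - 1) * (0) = 0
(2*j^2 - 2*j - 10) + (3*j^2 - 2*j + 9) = 5*j^2 - 4*j - 1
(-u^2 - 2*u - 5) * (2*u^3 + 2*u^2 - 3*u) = -2*u^5 - 6*u^4 - 11*u^3 - 4*u^2 + 15*u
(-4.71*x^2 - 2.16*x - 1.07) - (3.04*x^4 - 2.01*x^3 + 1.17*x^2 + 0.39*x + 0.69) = -3.04*x^4 + 2.01*x^3 - 5.88*x^2 - 2.55*x - 1.76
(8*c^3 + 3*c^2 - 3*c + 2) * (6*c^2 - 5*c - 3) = 48*c^5 - 22*c^4 - 57*c^3 + 18*c^2 - c - 6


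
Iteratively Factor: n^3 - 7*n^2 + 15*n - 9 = (n - 1)*(n^2 - 6*n + 9) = (n - 3)*(n - 1)*(n - 3)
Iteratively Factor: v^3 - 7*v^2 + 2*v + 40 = (v - 4)*(v^2 - 3*v - 10) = (v - 5)*(v - 4)*(v + 2)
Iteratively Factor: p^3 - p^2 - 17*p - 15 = (p + 3)*(p^2 - 4*p - 5) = (p + 1)*(p + 3)*(p - 5)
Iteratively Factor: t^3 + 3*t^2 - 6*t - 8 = (t + 1)*(t^2 + 2*t - 8) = (t - 2)*(t + 1)*(t + 4)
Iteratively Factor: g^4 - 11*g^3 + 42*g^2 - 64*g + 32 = (g - 4)*(g^3 - 7*g^2 + 14*g - 8) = (g - 4)*(g - 2)*(g^2 - 5*g + 4) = (g - 4)*(g - 2)*(g - 1)*(g - 4)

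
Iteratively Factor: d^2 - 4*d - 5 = (d + 1)*(d - 5)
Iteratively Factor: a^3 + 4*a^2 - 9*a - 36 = (a + 4)*(a^2 - 9) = (a - 3)*(a + 4)*(a + 3)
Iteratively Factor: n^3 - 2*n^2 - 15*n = (n + 3)*(n^2 - 5*n) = (n - 5)*(n + 3)*(n)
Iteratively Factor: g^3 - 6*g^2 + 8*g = (g - 4)*(g^2 - 2*g) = (g - 4)*(g - 2)*(g)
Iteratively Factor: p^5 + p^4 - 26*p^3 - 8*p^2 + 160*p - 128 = (p + 4)*(p^4 - 3*p^3 - 14*p^2 + 48*p - 32) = (p - 1)*(p + 4)*(p^3 - 2*p^2 - 16*p + 32) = (p - 1)*(p + 4)^2*(p^2 - 6*p + 8) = (p - 2)*(p - 1)*(p + 4)^2*(p - 4)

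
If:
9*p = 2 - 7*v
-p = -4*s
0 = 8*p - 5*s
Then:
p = 0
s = 0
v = 2/7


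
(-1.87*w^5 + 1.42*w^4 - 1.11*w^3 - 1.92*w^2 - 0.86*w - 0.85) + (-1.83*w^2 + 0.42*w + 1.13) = -1.87*w^5 + 1.42*w^4 - 1.11*w^3 - 3.75*w^2 - 0.44*w + 0.28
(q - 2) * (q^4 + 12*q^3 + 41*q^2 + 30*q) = q^5 + 10*q^4 + 17*q^3 - 52*q^2 - 60*q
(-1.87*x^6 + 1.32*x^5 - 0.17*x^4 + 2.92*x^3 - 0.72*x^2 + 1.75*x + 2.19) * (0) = 0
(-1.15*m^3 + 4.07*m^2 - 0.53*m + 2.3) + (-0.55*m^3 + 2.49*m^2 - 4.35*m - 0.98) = -1.7*m^3 + 6.56*m^2 - 4.88*m + 1.32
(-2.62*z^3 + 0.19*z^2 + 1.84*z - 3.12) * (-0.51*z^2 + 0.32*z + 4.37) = 1.3362*z^5 - 0.9353*z^4 - 12.327*z^3 + 3.0103*z^2 + 7.0424*z - 13.6344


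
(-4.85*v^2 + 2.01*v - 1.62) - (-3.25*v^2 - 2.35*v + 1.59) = -1.6*v^2 + 4.36*v - 3.21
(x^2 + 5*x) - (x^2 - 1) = 5*x + 1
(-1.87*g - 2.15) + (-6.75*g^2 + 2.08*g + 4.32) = -6.75*g^2 + 0.21*g + 2.17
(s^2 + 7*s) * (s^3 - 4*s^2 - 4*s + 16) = s^5 + 3*s^4 - 32*s^3 - 12*s^2 + 112*s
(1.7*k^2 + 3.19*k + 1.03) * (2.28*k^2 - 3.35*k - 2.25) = 3.876*k^4 + 1.5782*k^3 - 12.1631*k^2 - 10.628*k - 2.3175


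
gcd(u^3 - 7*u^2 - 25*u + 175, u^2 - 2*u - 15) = u - 5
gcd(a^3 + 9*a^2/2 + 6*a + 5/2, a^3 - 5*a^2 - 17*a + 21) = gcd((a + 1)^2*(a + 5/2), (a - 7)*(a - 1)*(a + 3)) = 1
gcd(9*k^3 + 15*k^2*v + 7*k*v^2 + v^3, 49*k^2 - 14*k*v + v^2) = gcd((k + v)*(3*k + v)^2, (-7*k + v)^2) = 1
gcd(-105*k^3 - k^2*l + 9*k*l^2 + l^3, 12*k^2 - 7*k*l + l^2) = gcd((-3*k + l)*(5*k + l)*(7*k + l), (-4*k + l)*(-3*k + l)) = 3*k - l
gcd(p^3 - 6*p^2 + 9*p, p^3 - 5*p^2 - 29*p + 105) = p - 3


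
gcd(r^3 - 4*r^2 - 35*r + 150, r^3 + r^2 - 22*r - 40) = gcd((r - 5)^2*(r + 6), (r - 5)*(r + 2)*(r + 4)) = r - 5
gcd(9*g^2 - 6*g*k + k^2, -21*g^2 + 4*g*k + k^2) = 3*g - k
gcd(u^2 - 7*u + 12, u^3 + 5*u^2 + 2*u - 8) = 1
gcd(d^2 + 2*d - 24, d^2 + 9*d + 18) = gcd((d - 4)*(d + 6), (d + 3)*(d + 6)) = d + 6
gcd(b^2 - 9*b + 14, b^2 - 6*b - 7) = b - 7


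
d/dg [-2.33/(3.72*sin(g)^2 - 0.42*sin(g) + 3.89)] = (17.3352*sin(g) - 0.9786)*cos(g)/(3.72*sin(g)^2 - 0.42*sin(g) + 3.89)^2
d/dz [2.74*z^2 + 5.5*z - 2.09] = 5.48*z + 5.5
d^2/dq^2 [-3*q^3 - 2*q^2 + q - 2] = -18*q - 4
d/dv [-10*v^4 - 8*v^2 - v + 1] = -40*v^3 - 16*v - 1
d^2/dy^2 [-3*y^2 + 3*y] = -6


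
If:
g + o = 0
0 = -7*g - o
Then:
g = 0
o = 0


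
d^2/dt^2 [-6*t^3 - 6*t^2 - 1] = -36*t - 12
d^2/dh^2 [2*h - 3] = 0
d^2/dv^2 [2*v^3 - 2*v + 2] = 12*v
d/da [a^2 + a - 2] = 2*a + 1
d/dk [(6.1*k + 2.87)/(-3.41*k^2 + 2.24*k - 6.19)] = (20.801*k^2 + 19.5734*k - 44.1878)/(11.6281*k^4 - 15.2768*k^3 + 47.2334*k^2 - 27.7312*k + 38.3161)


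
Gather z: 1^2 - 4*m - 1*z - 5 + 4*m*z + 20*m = 16*m + z*(4*m - 1) - 4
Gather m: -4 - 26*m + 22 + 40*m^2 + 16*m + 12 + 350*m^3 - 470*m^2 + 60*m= 350*m^3 - 430*m^2 + 50*m + 30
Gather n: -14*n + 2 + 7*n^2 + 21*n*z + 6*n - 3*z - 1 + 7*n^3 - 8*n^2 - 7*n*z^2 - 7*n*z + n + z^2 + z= 7*n^3 - n^2 + n*(-7*z^2 + 14*z - 7) + z^2 - 2*z + 1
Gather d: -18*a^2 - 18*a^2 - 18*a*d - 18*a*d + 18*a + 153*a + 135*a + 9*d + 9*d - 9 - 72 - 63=-36*a^2 + 306*a + d*(18 - 36*a) - 144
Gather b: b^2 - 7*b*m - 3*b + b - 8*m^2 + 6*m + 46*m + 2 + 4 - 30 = b^2 + b*(-7*m - 2) - 8*m^2 + 52*m - 24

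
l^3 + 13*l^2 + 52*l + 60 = (l + 2)*(l + 5)*(l + 6)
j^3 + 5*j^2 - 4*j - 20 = (j - 2)*(j + 2)*(j + 5)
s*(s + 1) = s^2 + s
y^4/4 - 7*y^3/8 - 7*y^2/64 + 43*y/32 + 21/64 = (y/4 + 1/4)*(y - 3)*(y - 7/4)*(y + 1/4)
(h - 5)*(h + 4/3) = h^2 - 11*h/3 - 20/3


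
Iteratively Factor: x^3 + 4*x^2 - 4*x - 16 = (x + 2)*(x^2 + 2*x - 8) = (x + 2)*(x + 4)*(x - 2)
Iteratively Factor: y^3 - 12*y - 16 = (y + 2)*(y^2 - 2*y - 8) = (y - 4)*(y + 2)*(y + 2)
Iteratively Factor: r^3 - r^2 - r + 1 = (r - 1)*(r^2 - 1) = (r - 1)*(r + 1)*(r - 1)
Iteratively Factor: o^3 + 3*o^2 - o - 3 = (o + 3)*(o^2 - 1) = (o + 1)*(o + 3)*(o - 1)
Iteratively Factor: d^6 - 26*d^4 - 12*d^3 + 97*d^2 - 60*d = (d - 1)*(d^5 + d^4 - 25*d^3 - 37*d^2 + 60*d) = (d - 1)*(d + 4)*(d^4 - 3*d^3 - 13*d^2 + 15*d) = (d - 5)*(d - 1)*(d + 4)*(d^3 + 2*d^2 - 3*d) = (d - 5)*(d - 1)*(d + 3)*(d + 4)*(d^2 - d) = d*(d - 5)*(d - 1)*(d + 3)*(d + 4)*(d - 1)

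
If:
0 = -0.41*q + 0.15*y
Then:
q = 0.365853658536585*y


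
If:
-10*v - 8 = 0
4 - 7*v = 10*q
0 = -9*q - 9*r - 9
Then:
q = 24/25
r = -49/25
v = -4/5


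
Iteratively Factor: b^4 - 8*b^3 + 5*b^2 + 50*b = (b + 2)*(b^3 - 10*b^2 + 25*b) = (b - 5)*(b + 2)*(b^2 - 5*b) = b*(b - 5)*(b + 2)*(b - 5)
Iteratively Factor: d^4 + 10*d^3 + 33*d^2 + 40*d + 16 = (d + 1)*(d^3 + 9*d^2 + 24*d + 16) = (d + 1)*(d + 4)*(d^2 + 5*d + 4) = (d + 1)^2*(d + 4)*(d + 4)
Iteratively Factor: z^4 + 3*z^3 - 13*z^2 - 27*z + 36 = (z + 3)*(z^3 - 13*z + 12) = (z + 3)*(z + 4)*(z^2 - 4*z + 3) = (z - 3)*(z + 3)*(z + 4)*(z - 1)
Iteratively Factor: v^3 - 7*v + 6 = (v - 1)*(v^2 + v - 6) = (v - 1)*(v + 3)*(v - 2)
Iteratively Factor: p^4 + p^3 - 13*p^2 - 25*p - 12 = (p + 1)*(p^3 - 13*p - 12) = (p + 1)^2*(p^2 - p - 12) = (p + 1)^2*(p + 3)*(p - 4)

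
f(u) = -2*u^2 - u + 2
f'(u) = -4*u - 1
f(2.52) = -13.22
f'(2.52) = -11.08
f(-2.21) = -5.56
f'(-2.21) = 7.84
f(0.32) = 1.48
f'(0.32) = -2.28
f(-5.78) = -59.04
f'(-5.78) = 22.12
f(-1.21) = 0.28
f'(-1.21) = 3.84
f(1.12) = -1.63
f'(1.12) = -5.48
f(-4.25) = -29.88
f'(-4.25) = 16.00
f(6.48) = -88.46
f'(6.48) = -26.92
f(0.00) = 2.00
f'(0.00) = -1.00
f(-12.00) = -274.00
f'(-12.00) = 47.00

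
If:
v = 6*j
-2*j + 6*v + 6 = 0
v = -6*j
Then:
No Solution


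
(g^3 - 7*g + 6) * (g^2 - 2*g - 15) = g^5 - 2*g^4 - 22*g^3 + 20*g^2 + 93*g - 90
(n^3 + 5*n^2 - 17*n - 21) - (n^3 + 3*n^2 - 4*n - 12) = 2*n^2 - 13*n - 9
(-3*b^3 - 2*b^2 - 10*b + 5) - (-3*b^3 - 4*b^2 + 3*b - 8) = 2*b^2 - 13*b + 13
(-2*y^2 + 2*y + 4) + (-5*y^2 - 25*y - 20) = -7*y^2 - 23*y - 16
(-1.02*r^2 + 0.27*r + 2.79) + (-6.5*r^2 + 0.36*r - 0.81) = -7.52*r^2 + 0.63*r + 1.98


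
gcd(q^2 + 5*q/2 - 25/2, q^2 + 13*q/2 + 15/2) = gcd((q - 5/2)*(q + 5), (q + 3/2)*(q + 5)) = q + 5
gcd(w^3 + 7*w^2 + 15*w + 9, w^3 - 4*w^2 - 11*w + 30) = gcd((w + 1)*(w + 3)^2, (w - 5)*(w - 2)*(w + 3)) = w + 3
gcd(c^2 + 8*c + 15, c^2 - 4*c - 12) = 1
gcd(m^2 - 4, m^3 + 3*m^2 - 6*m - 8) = m - 2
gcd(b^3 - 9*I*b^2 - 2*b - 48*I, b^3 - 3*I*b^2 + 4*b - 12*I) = b^2 - I*b + 6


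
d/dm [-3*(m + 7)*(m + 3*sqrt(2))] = -6*m - 21 - 9*sqrt(2)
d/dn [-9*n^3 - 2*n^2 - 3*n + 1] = -27*n^2 - 4*n - 3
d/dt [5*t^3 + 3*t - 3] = 15*t^2 + 3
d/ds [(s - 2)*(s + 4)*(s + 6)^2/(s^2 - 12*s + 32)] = 2*(s^5 - 11*s^4 - 104*s^3 + 372*s^2 + 1952*s - 2112)/(s^4 - 24*s^3 + 208*s^2 - 768*s + 1024)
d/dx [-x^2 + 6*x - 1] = 6 - 2*x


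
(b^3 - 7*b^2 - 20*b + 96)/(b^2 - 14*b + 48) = (b^2 + b - 12)/(b - 6)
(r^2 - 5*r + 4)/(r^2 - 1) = (r - 4)/(r + 1)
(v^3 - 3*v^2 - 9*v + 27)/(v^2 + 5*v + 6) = (v^2 - 6*v + 9)/(v + 2)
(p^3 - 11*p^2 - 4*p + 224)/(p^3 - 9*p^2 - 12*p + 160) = (p - 7)/(p - 5)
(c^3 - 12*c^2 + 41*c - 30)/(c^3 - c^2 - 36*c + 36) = (c - 5)/(c + 6)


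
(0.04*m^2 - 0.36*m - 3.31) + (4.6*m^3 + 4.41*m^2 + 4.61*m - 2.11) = 4.6*m^3 + 4.45*m^2 + 4.25*m - 5.42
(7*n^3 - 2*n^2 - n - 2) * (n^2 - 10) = 7*n^5 - 2*n^4 - 71*n^3 + 18*n^2 + 10*n + 20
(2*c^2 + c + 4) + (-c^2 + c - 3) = c^2 + 2*c + 1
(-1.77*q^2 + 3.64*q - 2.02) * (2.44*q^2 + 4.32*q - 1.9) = -4.3188*q^4 + 1.2352*q^3 + 14.159*q^2 - 15.6424*q + 3.838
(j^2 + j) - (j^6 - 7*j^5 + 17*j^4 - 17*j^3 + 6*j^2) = -j^6 + 7*j^5 - 17*j^4 + 17*j^3 - 5*j^2 + j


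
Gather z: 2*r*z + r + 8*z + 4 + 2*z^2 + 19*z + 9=r + 2*z^2 + z*(2*r + 27) + 13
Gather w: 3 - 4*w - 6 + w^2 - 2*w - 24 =w^2 - 6*w - 27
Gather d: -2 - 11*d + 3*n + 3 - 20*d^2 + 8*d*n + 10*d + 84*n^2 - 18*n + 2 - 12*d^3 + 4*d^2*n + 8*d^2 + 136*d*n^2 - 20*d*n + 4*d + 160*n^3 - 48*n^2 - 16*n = -12*d^3 + d^2*(4*n - 12) + d*(136*n^2 - 12*n + 3) + 160*n^3 + 36*n^2 - 31*n + 3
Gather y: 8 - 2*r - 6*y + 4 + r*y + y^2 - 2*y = -2*r + y^2 + y*(r - 8) + 12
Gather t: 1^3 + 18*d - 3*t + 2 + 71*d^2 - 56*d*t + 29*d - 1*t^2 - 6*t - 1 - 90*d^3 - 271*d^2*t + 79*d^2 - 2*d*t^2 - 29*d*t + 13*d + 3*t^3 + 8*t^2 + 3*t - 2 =-90*d^3 + 150*d^2 + 60*d + 3*t^3 + t^2*(7 - 2*d) + t*(-271*d^2 - 85*d - 6)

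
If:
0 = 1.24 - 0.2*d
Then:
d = 6.20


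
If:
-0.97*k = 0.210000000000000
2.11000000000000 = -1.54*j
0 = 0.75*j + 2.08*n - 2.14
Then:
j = -1.37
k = -0.22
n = 1.52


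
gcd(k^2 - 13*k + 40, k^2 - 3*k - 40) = k - 8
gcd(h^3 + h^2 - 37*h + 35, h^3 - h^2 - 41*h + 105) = h^2 + 2*h - 35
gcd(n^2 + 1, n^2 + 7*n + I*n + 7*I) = n + I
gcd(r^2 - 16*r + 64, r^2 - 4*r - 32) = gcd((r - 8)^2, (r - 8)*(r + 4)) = r - 8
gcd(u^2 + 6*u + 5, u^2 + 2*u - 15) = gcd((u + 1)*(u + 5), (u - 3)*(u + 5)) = u + 5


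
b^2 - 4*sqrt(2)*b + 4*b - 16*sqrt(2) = (b + 4)*(b - 4*sqrt(2))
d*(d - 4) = d^2 - 4*d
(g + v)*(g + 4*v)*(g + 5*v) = g^3 + 10*g^2*v + 29*g*v^2 + 20*v^3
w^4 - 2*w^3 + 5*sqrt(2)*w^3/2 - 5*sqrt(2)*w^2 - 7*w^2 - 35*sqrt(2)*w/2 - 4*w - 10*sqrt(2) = (w - 4)*(w + 1)^2*(w + 5*sqrt(2)/2)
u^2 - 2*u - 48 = (u - 8)*(u + 6)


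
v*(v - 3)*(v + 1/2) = v^3 - 5*v^2/2 - 3*v/2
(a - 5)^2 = a^2 - 10*a + 25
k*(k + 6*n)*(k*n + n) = k^3*n + 6*k^2*n^2 + k^2*n + 6*k*n^2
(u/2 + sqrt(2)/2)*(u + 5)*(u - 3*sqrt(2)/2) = u^3/2 - sqrt(2)*u^2/4 + 5*u^2/2 - 5*sqrt(2)*u/4 - 3*u/2 - 15/2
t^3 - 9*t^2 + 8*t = t*(t - 8)*(t - 1)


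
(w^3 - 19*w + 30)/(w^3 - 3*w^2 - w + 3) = (w^2 + 3*w - 10)/(w^2 - 1)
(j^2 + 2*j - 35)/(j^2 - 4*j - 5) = (j + 7)/(j + 1)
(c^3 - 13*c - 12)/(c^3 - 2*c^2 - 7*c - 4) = (c + 3)/(c + 1)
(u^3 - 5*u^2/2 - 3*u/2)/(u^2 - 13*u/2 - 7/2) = u*(u - 3)/(u - 7)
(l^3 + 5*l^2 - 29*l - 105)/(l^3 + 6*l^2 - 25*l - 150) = (l^2 + 10*l + 21)/(l^2 + 11*l + 30)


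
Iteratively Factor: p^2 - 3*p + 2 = (p - 1)*(p - 2)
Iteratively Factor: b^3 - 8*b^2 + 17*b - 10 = (b - 5)*(b^2 - 3*b + 2) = (b - 5)*(b - 1)*(b - 2)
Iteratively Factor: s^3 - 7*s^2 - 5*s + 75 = (s - 5)*(s^2 - 2*s - 15) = (s - 5)*(s + 3)*(s - 5)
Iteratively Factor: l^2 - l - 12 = (l + 3)*(l - 4)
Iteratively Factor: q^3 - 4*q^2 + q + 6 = (q - 2)*(q^2 - 2*q - 3) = (q - 3)*(q - 2)*(q + 1)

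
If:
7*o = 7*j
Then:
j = o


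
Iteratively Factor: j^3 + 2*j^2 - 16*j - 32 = (j + 4)*(j^2 - 2*j - 8) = (j - 4)*(j + 4)*(j + 2)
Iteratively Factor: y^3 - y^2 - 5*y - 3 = (y + 1)*(y^2 - 2*y - 3) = (y + 1)^2*(y - 3)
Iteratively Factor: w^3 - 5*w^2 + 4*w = (w - 4)*(w^2 - w) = w*(w - 4)*(w - 1)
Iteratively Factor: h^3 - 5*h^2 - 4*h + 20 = (h - 2)*(h^2 - 3*h - 10) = (h - 5)*(h - 2)*(h + 2)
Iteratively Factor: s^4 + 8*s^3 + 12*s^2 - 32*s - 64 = (s + 2)*(s^3 + 6*s^2 - 32) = (s - 2)*(s + 2)*(s^2 + 8*s + 16) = (s - 2)*(s + 2)*(s + 4)*(s + 4)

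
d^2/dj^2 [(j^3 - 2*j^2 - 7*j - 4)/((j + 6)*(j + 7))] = 4*(73*j^3 + 939*j^2 + 3009*j - 107)/(j^6 + 39*j^5 + 633*j^4 + 5473*j^3 + 26586*j^2 + 68796*j + 74088)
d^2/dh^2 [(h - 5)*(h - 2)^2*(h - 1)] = 12*h^2 - 60*h + 66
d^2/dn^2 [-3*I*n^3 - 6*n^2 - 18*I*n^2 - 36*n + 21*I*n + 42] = -18*I*n - 12 - 36*I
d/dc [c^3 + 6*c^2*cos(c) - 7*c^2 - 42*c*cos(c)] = -6*c^2*sin(c) + 3*c^2 + 42*c*sin(c) + 12*c*cos(c) - 14*c - 42*cos(c)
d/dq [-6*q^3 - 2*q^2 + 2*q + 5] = -18*q^2 - 4*q + 2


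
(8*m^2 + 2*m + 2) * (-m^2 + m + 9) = -8*m^4 + 6*m^3 + 72*m^2 + 20*m + 18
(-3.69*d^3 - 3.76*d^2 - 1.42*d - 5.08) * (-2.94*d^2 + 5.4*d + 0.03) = 10.8486*d^5 - 8.8716*d^4 - 16.2399*d^3 + 7.1544*d^2 - 27.4746*d - 0.1524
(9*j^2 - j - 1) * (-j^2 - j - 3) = -9*j^4 - 8*j^3 - 25*j^2 + 4*j + 3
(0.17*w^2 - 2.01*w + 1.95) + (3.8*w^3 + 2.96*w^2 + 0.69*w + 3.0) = 3.8*w^3 + 3.13*w^2 - 1.32*w + 4.95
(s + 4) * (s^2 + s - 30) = s^3 + 5*s^2 - 26*s - 120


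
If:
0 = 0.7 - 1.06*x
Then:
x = 0.66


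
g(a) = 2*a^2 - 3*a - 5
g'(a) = 4*a - 3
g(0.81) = -6.12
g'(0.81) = 0.24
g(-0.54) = -2.80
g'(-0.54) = -5.16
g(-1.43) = 3.38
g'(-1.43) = -8.72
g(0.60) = -6.08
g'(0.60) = -0.60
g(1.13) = -5.84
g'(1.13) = 1.52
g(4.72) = 25.40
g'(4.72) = 15.88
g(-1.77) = 6.58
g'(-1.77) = -10.08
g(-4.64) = 51.98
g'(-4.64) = -21.56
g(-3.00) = 22.00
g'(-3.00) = -15.00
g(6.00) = 49.00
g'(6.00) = 21.00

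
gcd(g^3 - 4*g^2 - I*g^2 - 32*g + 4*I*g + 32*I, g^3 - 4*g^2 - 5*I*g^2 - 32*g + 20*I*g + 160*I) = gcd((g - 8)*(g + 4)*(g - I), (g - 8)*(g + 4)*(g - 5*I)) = g^2 - 4*g - 32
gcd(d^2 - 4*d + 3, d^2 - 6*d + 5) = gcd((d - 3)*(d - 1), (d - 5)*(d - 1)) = d - 1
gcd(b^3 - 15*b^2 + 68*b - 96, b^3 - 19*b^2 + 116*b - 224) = b^2 - 12*b + 32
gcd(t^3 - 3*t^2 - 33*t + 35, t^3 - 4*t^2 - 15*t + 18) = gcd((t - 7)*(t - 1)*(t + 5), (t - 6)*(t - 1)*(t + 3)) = t - 1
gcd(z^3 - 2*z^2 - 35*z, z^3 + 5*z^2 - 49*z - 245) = z^2 - 2*z - 35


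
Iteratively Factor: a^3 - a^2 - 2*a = (a + 1)*(a^2 - 2*a) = (a - 2)*(a + 1)*(a)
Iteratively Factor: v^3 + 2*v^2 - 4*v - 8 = (v - 2)*(v^2 + 4*v + 4) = (v - 2)*(v + 2)*(v + 2)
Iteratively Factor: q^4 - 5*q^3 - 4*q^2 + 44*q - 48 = (q - 2)*(q^3 - 3*q^2 - 10*q + 24) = (q - 2)*(q + 3)*(q^2 - 6*q + 8) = (q - 4)*(q - 2)*(q + 3)*(q - 2)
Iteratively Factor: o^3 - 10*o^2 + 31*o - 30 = (o - 3)*(o^2 - 7*o + 10) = (o - 5)*(o - 3)*(o - 2)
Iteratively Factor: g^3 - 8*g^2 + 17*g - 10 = (g - 1)*(g^2 - 7*g + 10) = (g - 2)*(g - 1)*(g - 5)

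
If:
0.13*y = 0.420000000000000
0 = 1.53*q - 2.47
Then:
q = 1.61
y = 3.23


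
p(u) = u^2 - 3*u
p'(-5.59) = -14.18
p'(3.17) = 3.34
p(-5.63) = 48.59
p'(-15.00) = -33.00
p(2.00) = -2.00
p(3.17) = 0.54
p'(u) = 2*u - 3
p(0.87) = -1.85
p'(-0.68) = -4.36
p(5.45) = 13.35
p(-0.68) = 2.50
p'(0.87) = -1.26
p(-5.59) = 48.02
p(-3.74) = 25.21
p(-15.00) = 270.00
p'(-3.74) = -10.48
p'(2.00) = 1.00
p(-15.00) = 270.00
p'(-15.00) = -33.00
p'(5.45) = 7.90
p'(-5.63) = -14.26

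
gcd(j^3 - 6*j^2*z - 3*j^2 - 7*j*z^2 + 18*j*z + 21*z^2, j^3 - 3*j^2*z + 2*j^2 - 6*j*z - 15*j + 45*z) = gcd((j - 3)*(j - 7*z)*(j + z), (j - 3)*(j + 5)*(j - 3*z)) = j - 3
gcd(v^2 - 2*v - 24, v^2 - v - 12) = 1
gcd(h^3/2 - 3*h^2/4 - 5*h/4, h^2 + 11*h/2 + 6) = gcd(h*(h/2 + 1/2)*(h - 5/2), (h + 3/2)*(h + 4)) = 1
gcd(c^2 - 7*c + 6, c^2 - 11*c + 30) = c - 6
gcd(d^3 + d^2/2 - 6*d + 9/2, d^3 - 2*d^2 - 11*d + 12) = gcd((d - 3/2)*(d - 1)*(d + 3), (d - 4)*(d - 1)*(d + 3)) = d^2 + 2*d - 3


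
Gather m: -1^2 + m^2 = m^2 - 1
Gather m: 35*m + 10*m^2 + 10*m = 10*m^2 + 45*m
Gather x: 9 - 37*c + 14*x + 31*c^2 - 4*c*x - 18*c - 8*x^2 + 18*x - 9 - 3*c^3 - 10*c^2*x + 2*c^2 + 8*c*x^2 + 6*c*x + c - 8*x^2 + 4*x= -3*c^3 + 33*c^2 - 54*c + x^2*(8*c - 16) + x*(-10*c^2 + 2*c + 36)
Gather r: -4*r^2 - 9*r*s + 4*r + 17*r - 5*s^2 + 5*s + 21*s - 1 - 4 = -4*r^2 + r*(21 - 9*s) - 5*s^2 + 26*s - 5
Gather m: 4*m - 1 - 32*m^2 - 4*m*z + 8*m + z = -32*m^2 + m*(12 - 4*z) + z - 1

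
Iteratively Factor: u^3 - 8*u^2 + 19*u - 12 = (u - 1)*(u^2 - 7*u + 12) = (u - 3)*(u - 1)*(u - 4)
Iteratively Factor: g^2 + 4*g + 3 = (g + 1)*(g + 3)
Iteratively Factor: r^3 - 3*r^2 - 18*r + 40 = (r - 5)*(r^2 + 2*r - 8) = (r - 5)*(r + 4)*(r - 2)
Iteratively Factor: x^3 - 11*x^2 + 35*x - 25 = (x - 1)*(x^2 - 10*x + 25) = (x - 5)*(x - 1)*(x - 5)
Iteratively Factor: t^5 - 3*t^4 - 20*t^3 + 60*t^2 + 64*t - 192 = (t - 2)*(t^4 - t^3 - 22*t^2 + 16*t + 96) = (t - 3)*(t - 2)*(t^3 + 2*t^2 - 16*t - 32) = (t - 4)*(t - 3)*(t - 2)*(t^2 + 6*t + 8) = (t - 4)*(t - 3)*(t - 2)*(t + 2)*(t + 4)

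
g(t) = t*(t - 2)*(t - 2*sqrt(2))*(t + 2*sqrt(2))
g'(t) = t*(t - 2)*(t - 2*sqrt(2)) + t*(t - 2)*(t + 2*sqrt(2)) + t*(t - 2*sqrt(2))*(t + 2*sqrt(2)) + (t - 2)*(t - 2*sqrt(2))*(t + 2*sqrt(2)) = 4*t^3 - 6*t^2 - 16*t + 16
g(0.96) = 7.07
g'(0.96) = -1.35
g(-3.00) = 15.00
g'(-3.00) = -98.00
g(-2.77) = -4.32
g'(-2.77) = -70.73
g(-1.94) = -32.38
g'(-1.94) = -4.75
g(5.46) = 412.06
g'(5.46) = 400.86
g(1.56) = 3.82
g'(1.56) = -8.38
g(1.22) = 6.20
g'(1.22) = -5.19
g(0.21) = 2.99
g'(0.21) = 12.41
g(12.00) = 16320.00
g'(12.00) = 5872.00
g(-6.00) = 1344.00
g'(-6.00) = -968.00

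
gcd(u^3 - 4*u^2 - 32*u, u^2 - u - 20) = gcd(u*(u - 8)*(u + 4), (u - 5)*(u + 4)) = u + 4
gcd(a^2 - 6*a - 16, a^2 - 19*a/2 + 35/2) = 1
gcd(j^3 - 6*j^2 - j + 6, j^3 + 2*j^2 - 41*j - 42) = j^2 - 5*j - 6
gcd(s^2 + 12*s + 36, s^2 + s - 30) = s + 6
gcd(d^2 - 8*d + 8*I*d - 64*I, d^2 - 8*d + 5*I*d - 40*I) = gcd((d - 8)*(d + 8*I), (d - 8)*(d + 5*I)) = d - 8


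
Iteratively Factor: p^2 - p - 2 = (p + 1)*(p - 2)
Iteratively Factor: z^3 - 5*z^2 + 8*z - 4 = (z - 2)*(z^2 - 3*z + 2) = (z - 2)*(z - 1)*(z - 2)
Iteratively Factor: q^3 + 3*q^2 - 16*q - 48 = (q + 3)*(q^2 - 16) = (q - 4)*(q + 3)*(q + 4)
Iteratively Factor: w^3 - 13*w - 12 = (w + 3)*(w^2 - 3*w - 4) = (w - 4)*(w + 3)*(w + 1)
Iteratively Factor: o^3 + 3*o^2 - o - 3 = (o + 3)*(o^2 - 1) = (o - 1)*(o + 3)*(o + 1)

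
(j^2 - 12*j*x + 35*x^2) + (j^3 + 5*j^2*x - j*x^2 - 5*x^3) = j^3 + 5*j^2*x + j^2 - j*x^2 - 12*j*x - 5*x^3 + 35*x^2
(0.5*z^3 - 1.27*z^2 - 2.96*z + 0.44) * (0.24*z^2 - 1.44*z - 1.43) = 0.12*z^5 - 1.0248*z^4 + 0.4034*z^3 + 6.1841*z^2 + 3.5992*z - 0.6292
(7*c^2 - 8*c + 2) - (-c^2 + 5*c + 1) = 8*c^2 - 13*c + 1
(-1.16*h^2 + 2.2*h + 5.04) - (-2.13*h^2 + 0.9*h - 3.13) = 0.97*h^2 + 1.3*h + 8.17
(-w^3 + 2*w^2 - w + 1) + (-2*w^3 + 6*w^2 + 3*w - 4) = -3*w^3 + 8*w^2 + 2*w - 3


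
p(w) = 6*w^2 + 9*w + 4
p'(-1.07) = -3.84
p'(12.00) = 153.00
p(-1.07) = 1.24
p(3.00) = 85.00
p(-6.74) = 215.91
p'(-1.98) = -14.76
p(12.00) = 976.00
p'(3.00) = 45.00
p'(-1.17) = -5.04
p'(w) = 12*w + 9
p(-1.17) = 1.68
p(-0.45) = 1.16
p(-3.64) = 50.74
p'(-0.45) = 3.60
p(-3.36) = 41.50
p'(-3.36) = -31.32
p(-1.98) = 9.70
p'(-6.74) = -71.88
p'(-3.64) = -34.68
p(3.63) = 115.73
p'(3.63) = 52.56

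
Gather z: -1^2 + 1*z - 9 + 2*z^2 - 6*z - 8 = 2*z^2 - 5*z - 18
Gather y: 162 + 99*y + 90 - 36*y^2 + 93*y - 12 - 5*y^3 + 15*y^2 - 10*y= -5*y^3 - 21*y^2 + 182*y + 240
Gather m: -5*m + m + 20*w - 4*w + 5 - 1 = -4*m + 16*w + 4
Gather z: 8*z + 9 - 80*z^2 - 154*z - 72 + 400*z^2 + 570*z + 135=320*z^2 + 424*z + 72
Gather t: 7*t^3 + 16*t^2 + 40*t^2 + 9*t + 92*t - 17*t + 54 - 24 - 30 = 7*t^3 + 56*t^2 + 84*t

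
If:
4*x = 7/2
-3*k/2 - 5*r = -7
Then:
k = 14/3 - 10*r/3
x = 7/8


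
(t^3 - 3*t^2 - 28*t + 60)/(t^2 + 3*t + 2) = (t^3 - 3*t^2 - 28*t + 60)/(t^2 + 3*t + 2)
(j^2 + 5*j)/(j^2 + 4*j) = (j + 5)/(j + 4)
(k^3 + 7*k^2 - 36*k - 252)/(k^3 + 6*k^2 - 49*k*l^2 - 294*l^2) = (k^2 + k - 42)/(k^2 - 49*l^2)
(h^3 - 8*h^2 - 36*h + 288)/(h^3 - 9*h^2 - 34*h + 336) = (h - 6)/(h - 7)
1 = 1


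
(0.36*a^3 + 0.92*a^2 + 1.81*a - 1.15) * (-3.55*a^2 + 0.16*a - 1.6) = -1.278*a^5 - 3.2084*a^4 - 6.8543*a^3 + 2.9001*a^2 - 3.08*a + 1.84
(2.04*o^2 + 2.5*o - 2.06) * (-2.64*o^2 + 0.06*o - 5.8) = -5.3856*o^4 - 6.4776*o^3 - 6.2436*o^2 - 14.6236*o + 11.948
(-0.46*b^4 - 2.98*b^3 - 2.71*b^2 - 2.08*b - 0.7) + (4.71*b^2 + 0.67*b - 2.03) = -0.46*b^4 - 2.98*b^3 + 2.0*b^2 - 1.41*b - 2.73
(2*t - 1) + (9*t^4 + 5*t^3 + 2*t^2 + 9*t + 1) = 9*t^4 + 5*t^3 + 2*t^2 + 11*t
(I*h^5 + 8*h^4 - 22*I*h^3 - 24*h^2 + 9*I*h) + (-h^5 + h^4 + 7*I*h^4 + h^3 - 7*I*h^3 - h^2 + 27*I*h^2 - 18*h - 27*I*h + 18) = -h^5 + I*h^5 + 9*h^4 + 7*I*h^4 + h^3 - 29*I*h^3 - 25*h^2 + 27*I*h^2 - 18*h - 18*I*h + 18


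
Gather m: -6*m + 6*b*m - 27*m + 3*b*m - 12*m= m*(9*b - 45)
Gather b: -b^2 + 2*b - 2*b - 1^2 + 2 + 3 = 4 - b^2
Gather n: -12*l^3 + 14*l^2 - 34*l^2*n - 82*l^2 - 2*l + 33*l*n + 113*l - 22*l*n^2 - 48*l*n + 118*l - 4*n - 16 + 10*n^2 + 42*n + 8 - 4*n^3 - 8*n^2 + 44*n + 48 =-12*l^3 - 68*l^2 + 229*l - 4*n^3 + n^2*(2 - 22*l) + n*(-34*l^2 - 15*l + 82) + 40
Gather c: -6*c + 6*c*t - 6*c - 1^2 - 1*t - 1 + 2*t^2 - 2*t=c*(6*t - 12) + 2*t^2 - 3*t - 2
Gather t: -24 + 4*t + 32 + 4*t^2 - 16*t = 4*t^2 - 12*t + 8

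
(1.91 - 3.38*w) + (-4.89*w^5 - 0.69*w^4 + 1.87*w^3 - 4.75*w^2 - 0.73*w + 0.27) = -4.89*w^5 - 0.69*w^4 + 1.87*w^3 - 4.75*w^2 - 4.11*w + 2.18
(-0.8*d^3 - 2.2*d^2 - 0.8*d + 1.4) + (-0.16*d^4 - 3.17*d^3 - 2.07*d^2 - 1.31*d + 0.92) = -0.16*d^4 - 3.97*d^3 - 4.27*d^2 - 2.11*d + 2.32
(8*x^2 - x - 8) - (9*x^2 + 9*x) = -x^2 - 10*x - 8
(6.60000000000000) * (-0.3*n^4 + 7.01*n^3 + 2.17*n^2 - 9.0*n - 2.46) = -1.98*n^4 + 46.266*n^3 + 14.322*n^2 - 59.4*n - 16.236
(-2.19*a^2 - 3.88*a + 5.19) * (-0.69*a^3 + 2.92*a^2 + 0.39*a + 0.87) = 1.5111*a^5 - 3.7176*a^4 - 15.7648*a^3 + 11.7363*a^2 - 1.3515*a + 4.5153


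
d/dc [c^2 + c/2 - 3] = 2*c + 1/2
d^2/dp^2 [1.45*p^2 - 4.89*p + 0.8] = 2.90000000000000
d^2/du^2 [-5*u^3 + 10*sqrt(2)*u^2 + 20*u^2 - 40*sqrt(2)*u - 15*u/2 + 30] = -30*u + 20*sqrt(2) + 40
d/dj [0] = 0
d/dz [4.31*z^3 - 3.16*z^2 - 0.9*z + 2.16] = 12.93*z^2 - 6.32*z - 0.9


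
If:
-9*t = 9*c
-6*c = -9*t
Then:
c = 0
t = 0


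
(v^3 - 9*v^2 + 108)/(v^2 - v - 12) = (v^2 - 12*v + 36)/(v - 4)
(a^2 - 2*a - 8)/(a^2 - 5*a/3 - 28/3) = 3*(a + 2)/(3*a + 7)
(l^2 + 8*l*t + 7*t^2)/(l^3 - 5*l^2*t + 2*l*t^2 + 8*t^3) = (l + 7*t)/(l^2 - 6*l*t + 8*t^2)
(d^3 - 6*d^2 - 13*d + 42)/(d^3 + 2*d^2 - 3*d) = (d^2 - 9*d + 14)/(d*(d - 1))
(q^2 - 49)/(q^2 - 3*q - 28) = (q + 7)/(q + 4)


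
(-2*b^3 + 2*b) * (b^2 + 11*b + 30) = -2*b^5 - 22*b^4 - 58*b^3 + 22*b^2 + 60*b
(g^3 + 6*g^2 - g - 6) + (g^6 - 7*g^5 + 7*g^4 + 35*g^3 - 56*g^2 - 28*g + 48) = g^6 - 7*g^5 + 7*g^4 + 36*g^3 - 50*g^2 - 29*g + 42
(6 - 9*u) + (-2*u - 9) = -11*u - 3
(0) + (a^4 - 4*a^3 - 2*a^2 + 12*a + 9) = a^4 - 4*a^3 - 2*a^2 + 12*a + 9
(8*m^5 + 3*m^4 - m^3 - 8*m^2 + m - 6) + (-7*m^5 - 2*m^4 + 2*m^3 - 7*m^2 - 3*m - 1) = m^5 + m^4 + m^3 - 15*m^2 - 2*m - 7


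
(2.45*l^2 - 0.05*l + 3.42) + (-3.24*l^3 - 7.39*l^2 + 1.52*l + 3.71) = -3.24*l^3 - 4.94*l^2 + 1.47*l + 7.13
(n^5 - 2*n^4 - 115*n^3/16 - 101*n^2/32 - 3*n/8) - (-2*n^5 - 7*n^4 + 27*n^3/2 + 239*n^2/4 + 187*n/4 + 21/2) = 3*n^5 + 5*n^4 - 331*n^3/16 - 2013*n^2/32 - 377*n/8 - 21/2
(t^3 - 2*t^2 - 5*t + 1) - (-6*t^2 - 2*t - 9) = t^3 + 4*t^2 - 3*t + 10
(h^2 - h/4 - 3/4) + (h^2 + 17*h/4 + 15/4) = 2*h^2 + 4*h + 3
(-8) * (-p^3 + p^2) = 8*p^3 - 8*p^2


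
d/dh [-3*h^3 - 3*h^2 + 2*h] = -9*h^2 - 6*h + 2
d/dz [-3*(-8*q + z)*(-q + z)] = 27*q - 6*z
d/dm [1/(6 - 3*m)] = 1/(3*(m - 2)^2)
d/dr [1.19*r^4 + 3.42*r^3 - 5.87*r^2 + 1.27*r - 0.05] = 4.76*r^3 + 10.26*r^2 - 11.74*r + 1.27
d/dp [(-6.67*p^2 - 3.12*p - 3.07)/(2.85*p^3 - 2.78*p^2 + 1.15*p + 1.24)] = (19.0095*p^4 + 17.784*p^3 + 9.9044*p^2 - 33.6108*p - 0.338300000000001)/(8.1225*p^6 - 15.846*p^5 + 14.2834*p^4 + 0.674000000000001*p^3 - 5.5719*p^2 + 2.852*p + 1.5376)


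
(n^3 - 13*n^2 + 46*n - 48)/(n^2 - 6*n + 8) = (n^2 - 11*n + 24)/(n - 4)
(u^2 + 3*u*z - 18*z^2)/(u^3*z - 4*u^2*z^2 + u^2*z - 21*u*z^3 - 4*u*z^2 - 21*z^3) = (-u^2 - 3*u*z + 18*z^2)/(z*(-u^3 + 4*u^2*z - u^2 + 21*u*z^2 + 4*u*z + 21*z^2))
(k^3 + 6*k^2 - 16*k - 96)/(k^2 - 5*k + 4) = (k^2 + 10*k + 24)/(k - 1)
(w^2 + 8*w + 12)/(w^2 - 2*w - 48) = (w + 2)/(w - 8)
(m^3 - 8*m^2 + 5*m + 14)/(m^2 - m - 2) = m - 7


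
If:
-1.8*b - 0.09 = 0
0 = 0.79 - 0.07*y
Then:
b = -0.05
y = 11.29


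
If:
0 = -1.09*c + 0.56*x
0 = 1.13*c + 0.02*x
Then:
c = 0.00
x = 0.00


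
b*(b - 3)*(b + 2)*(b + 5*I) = b^4 - b^3 + 5*I*b^3 - 6*b^2 - 5*I*b^2 - 30*I*b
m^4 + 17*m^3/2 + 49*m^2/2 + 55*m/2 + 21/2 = (m + 1)^2*(m + 3)*(m + 7/2)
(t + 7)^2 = t^2 + 14*t + 49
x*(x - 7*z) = x^2 - 7*x*z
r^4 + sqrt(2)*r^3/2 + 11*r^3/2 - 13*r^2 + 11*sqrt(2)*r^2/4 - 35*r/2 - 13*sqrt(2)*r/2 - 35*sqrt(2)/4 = (r - 5/2)*(r + 1)*(r + 7)*(r + sqrt(2)/2)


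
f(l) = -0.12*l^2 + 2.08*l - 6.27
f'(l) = 2.08 - 0.24*l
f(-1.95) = -10.78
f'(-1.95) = 2.55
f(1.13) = -4.07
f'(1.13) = 1.81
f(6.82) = 2.33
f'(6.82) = 0.44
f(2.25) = -2.20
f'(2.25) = 1.54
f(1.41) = -3.58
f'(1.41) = 1.74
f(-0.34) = -6.99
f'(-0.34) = 2.16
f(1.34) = -3.70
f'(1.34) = 1.76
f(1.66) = -3.15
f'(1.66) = 1.68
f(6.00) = 1.89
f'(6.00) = 0.64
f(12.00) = 1.41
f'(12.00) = -0.80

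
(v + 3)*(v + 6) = v^2 + 9*v + 18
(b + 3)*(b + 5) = b^2 + 8*b + 15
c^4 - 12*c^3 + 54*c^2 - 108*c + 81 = (c - 3)^4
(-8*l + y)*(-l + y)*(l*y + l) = 8*l^3*y + 8*l^3 - 9*l^2*y^2 - 9*l^2*y + l*y^3 + l*y^2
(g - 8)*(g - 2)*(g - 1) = g^3 - 11*g^2 + 26*g - 16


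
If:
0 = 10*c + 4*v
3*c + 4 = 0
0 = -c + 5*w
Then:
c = -4/3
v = 10/3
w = -4/15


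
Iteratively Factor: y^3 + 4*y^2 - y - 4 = (y + 4)*(y^2 - 1) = (y - 1)*(y + 4)*(y + 1)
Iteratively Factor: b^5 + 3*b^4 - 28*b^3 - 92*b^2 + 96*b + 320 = (b - 5)*(b^4 + 8*b^3 + 12*b^2 - 32*b - 64) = (b - 5)*(b + 4)*(b^3 + 4*b^2 - 4*b - 16) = (b - 5)*(b - 2)*(b + 4)*(b^2 + 6*b + 8) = (b - 5)*(b - 2)*(b + 4)^2*(b + 2)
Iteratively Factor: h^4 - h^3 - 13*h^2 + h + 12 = (h + 3)*(h^3 - 4*h^2 - h + 4) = (h - 1)*(h + 3)*(h^2 - 3*h - 4) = (h - 4)*(h - 1)*(h + 3)*(h + 1)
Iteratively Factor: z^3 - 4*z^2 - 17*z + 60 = (z + 4)*(z^2 - 8*z + 15) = (z - 3)*(z + 4)*(z - 5)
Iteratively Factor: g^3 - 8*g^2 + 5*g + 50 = (g - 5)*(g^2 - 3*g - 10) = (g - 5)^2*(g + 2)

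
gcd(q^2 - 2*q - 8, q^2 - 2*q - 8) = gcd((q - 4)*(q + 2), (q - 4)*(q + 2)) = q^2 - 2*q - 8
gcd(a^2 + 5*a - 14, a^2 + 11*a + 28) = a + 7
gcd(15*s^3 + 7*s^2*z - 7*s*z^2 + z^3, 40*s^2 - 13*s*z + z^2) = -5*s + z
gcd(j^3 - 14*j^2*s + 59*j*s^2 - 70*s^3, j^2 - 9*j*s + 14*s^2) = j^2 - 9*j*s + 14*s^2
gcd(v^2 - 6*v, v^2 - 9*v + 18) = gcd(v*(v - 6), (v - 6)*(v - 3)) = v - 6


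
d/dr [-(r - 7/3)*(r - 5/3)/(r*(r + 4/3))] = 2*(-72*r^2 + 105*r + 70)/(3*r^2*(9*r^2 + 24*r + 16))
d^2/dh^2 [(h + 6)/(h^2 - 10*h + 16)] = 2*((4 - 3*h)*(h^2 - 10*h + 16) + 4*(h - 5)^2*(h + 6))/(h^2 - 10*h + 16)^3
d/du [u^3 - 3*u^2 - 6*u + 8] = 3*u^2 - 6*u - 6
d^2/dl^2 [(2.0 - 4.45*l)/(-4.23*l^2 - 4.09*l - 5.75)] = ((4.45*l - 2.0)*(8.46*l + 4.09)*(16.92*l + 8.18) - (112.941*l + 19.481)*(4.23*l^2 + 4.09*l + 5.75))/(4.23*l^2 + 4.09*l + 5.75)^3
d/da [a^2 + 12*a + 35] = 2*a + 12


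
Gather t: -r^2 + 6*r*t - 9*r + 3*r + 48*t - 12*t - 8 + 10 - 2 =-r^2 - 6*r + t*(6*r + 36)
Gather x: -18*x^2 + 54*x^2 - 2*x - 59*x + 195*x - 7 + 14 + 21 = 36*x^2 + 134*x + 28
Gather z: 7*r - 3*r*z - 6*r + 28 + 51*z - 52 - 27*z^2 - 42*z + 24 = r - 27*z^2 + z*(9 - 3*r)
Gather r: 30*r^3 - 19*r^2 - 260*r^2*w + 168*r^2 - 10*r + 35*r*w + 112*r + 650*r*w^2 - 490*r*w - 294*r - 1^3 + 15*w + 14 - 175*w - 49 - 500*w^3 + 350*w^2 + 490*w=30*r^3 + r^2*(149 - 260*w) + r*(650*w^2 - 455*w - 192) - 500*w^3 + 350*w^2 + 330*w - 36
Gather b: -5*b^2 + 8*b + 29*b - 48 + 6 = -5*b^2 + 37*b - 42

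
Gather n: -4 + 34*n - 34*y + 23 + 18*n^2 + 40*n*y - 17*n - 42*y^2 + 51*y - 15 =18*n^2 + n*(40*y + 17) - 42*y^2 + 17*y + 4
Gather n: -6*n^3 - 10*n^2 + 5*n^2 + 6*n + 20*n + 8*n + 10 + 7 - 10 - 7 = -6*n^3 - 5*n^2 + 34*n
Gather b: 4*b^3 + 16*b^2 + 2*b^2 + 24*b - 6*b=4*b^3 + 18*b^2 + 18*b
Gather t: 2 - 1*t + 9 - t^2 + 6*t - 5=-t^2 + 5*t + 6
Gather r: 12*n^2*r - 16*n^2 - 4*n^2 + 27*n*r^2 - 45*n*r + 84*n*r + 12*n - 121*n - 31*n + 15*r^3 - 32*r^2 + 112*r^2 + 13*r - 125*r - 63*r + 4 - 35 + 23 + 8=-20*n^2 - 140*n + 15*r^3 + r^2*(27*n + 80) + r*(12*n^2 + 39*n - 175)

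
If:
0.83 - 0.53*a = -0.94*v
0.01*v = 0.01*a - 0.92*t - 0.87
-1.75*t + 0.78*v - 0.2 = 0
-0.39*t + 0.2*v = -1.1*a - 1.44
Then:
No Solution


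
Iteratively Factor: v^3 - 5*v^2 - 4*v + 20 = (v - 2)*(v^2 - 3*v - 10) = (v - 2)*(v + 2)*(v - 5)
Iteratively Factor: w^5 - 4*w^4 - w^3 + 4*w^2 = (w)*(w^4 - 4*w^3 - w^2 + 4*w) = w*(w + 1)*(w^3 - 5*w^2 + 4*w) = w*(w - 1)*(w + 1)*(w^2 - 4*w) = w^2*(w - 1)*(w + 1)*(w - 4)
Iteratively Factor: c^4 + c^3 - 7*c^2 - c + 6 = (c - 2)*(c^3 + 3*c^2 - c - 3) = (c - 2)*(c + 3)*(c^2 - 1) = (c - 2)*(c + 1)*(c + 3)*(c - 1)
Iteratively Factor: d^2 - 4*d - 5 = (d + 1)*(d - 5)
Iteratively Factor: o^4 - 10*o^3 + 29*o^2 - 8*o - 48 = (o - 4)*(o^3 - 6*o^2 + 5*o + 12) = (o - 4)*(o + 1)*(o^2 - 7*o + 12) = (o - 4)^2*(o + 1)*(o - 3)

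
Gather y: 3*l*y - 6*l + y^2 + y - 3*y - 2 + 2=-6*l + y^2 + y*(3*l - 2)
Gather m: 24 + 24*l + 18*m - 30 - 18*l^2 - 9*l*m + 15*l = -18*l^2 + 39*l + m*(18 - 9*l) - 6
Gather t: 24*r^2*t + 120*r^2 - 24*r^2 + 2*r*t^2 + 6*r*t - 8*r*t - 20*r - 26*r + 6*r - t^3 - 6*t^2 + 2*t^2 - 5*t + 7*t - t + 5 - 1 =96*r^2 - 40*r - t^3 + t^2*(2*r - 4) + t*(24*r^2 - 2*r + 1) + 4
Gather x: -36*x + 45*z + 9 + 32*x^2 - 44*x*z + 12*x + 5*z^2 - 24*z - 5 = 32*x^2 + x*(-44*z - 24) + 5*z^2 + 21*z + 4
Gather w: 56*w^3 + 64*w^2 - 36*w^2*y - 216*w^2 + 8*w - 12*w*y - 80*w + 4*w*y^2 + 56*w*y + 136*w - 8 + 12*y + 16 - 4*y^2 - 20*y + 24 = 56*w^3 + w^2*(-36*y - 152) + w*(4*y^2 + 44*y + 64) - 4*y^2 - 8*y + 32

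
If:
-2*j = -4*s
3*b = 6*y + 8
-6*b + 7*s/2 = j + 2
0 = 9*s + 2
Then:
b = -7/18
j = -4/9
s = -2/9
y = -55/36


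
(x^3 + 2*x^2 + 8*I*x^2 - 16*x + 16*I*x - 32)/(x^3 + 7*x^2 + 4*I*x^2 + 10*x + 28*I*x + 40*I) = (x + 4*I)/(x + 5)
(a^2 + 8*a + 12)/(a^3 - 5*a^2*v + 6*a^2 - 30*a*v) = (-a - 2)/(a*(-a + 5*v))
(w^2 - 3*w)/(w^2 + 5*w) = (w - 3)/(w + 5)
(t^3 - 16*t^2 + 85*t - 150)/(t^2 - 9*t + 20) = (t^2 - 11*t + 30)/(t - 4)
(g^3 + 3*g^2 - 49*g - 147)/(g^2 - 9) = (g^2 - 49)/(g - 3)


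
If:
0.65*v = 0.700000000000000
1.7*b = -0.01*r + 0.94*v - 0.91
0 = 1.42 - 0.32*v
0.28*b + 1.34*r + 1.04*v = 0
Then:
No Solution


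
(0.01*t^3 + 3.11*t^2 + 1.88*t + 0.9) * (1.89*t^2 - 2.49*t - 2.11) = 0.0189*t^5 + 5.853*t^4 - 4.2118*t^3 - 9.5423*t^2 - 6.2078*t - 1.899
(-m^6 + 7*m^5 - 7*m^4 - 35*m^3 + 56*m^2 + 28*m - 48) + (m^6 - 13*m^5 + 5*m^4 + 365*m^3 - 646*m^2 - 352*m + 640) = -6*m^5 - 2*m^4 + 330*m^3 - 590*m^2 - 324*m + 592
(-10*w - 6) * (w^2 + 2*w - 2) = -10*w^3 - 26*w^2 + 8*w + 12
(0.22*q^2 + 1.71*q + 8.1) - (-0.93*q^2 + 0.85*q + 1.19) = 1.15*q^2 + 0.86*q + 6.91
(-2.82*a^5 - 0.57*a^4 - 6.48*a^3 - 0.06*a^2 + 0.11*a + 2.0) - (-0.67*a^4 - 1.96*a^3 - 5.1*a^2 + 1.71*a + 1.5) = -2.82*a^5 + 0.1*a^4 - 4.52*a^3 + 5.04*a^2 - 1.6*a + 0.5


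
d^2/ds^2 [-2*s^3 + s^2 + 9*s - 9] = 2 - 12*s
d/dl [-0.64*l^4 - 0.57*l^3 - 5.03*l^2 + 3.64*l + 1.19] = -2.56*l^3 - 1.71*l^2 - 10.06*l + 3.64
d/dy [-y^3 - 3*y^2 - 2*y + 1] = -3*y^2 - 6*y - 2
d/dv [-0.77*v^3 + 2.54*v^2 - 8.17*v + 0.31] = -2.31*v^2 + 5.08*v - 8.17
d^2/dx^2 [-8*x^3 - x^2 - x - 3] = -48*x - 2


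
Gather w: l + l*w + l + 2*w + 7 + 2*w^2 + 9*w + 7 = 2*l + 2*w^2 + w*(l + 11) + 14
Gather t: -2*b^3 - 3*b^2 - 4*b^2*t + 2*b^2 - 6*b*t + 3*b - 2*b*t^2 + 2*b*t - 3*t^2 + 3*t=-2*b^3 - b^2 + 3*b + t^2*(-2*b - 3) + t*(-4*b^2 - 4*b + 3)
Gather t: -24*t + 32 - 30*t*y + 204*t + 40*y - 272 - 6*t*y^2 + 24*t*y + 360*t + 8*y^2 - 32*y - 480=t*(-6*y^2 - 6*y + 540) + 8*y^2 + 8*y - 720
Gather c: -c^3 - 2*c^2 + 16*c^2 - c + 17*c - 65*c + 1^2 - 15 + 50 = -c^3 + 14*c^2 - 49*c + 36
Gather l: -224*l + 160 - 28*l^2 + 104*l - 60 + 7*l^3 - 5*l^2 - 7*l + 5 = 7*l^3 - 33*l^2 - 127*l + 105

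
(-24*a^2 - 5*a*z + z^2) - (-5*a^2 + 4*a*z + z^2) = -19*a^2 - 9*a*z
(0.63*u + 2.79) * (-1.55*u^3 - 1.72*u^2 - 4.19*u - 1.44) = -0.9765*u^4 - 5.4081*u^3 - 7.4385*u^2 - 12.5973*u - 4.0176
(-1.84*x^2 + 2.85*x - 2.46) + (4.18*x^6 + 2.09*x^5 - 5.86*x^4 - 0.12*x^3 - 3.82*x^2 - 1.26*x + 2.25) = 4.18*x^6 + 2.09*x^5 - 5.86*x^4 - 0.12*x^3 - 5.66*x^2 + 1.59*x - 0.21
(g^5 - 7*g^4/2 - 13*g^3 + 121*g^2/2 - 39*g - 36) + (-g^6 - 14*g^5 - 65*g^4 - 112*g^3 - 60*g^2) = -g^6 - 13*g^5 - 137*g^4/2 - 125*g^3 + g^2/2 - 39*g - 36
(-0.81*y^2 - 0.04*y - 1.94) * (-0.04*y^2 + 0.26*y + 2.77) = 0.0324*y^4 - 0.209*y^3 - 2.1765*y^2 - 0.6152*y - 5.3738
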